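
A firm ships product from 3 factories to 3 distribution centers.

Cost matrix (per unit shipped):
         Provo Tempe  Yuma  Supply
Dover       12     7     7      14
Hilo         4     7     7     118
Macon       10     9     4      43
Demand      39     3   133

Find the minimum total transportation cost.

An optimal shipping plan:
  Dover to Yuma: 14 pallets
  Hilo to Provo: 39 pallets
  Hilo to Tempe: 3 pallets
  Hilo to Yuma: 76 pallets
  Macon to Yuma: 43 pallets
Total cost = 979.

979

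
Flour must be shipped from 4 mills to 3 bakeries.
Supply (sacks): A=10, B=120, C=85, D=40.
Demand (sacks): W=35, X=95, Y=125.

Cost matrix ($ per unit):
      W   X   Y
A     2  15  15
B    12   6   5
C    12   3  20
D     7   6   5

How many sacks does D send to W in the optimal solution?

Optimal shipments:
  A to W: 10 × $2 = $20
  B to X: 10 × $6 = $60
  B to Y: 110 × $5 = $550
  C to X: 85 × $3 = $255
  D to W: 25 × $7 = $175
  D to Y: 15 × $5 = $75
Total cost = $1135.
So D→W carries 25 sacks.

25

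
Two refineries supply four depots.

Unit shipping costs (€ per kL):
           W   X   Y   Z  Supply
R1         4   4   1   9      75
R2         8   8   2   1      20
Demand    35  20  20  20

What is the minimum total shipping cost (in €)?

260

One minimum-cost allocation:
  R1 to W: 35 kL
  R1 to X: 20 kL
  R1 to Y: 20 kL
  R2 to Z: 20 kL
Total cost = €260.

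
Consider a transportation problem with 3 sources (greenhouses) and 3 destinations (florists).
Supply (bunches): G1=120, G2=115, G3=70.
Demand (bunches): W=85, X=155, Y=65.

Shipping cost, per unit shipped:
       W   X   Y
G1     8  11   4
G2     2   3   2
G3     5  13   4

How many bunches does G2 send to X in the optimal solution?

115

The minimum-cost plan:
  G1–W: 15 × 8 = 120
  G1–X: 40 × 11 = 440
  G1–Y: 65 × 4 = 260
  G2–X: 115 × 3 = 345
  G3–W: 70 × 5 = 350
Total cost = 1515.
So G2→X carries 115 bunches.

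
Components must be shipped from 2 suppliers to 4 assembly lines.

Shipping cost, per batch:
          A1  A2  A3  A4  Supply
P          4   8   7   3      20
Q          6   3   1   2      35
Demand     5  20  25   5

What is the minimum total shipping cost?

170

A cheapest plan:
  P–A1: 5 batches
  P–A2: 10 batches
  P–A4: 5 batches
  Q–A2: 10 batches
  Q–A3: 25 batches
Total cost = 170.
(Supply check: P ships 20; Q ships 35.)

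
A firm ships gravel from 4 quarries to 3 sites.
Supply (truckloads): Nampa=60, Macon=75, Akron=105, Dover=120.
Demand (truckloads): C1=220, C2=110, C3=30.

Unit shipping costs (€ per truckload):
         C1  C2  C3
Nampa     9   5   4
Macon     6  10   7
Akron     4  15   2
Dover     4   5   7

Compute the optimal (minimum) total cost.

1640

One minimum-cost allocation:
  Nampa–C2: 60 × €5 = €300
  Macon–C1: 75 × €6 = €450
  Akron–C1: 75 × €4 = €300
  Akron–C3: 30 × €2 = €60
  Dover–C1: 70 × €4 = €280
  Dover–C2: 50 × €5 = €250
Total = 300 + 450 + 300 + 60 + 280 + 250 = €1640.
(Supply check: Nampa ships 60; Macon ships 75; Akron ships 105; Dover ships 120.)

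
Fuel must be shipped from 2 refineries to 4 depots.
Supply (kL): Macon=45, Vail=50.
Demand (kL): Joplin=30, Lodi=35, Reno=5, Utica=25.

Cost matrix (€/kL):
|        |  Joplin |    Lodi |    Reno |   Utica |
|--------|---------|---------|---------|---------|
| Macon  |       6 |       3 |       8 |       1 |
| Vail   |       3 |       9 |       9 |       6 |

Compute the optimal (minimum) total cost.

340

An optimal shipping plan:
  Macon to Lodi: 35 × €3 = €105
  Macon to Utica: 10 × €1 = €10
  Vail to Joplin: 30 × €3 = €90
  Vail to Reno: 5 × €9 = €45
  Vail to Utica: 15 × €6 = €90
Total = 105 + 10 + 90 + 45 + 90 = €340.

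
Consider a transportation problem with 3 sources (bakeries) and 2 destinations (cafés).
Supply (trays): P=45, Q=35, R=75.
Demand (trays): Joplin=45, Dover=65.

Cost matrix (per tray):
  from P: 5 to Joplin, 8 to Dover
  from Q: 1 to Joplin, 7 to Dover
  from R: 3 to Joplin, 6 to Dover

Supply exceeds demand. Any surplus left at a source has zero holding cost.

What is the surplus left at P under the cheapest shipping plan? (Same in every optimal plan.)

An optimal plan:
  Q→Joplin: 35 × 1 = 35
  R→Joplin: 10 × 3 = 30
  R→Dover: 65 × 6 = 390
Total cost = 455.
P ships 0 of its 45, leaving 45.

45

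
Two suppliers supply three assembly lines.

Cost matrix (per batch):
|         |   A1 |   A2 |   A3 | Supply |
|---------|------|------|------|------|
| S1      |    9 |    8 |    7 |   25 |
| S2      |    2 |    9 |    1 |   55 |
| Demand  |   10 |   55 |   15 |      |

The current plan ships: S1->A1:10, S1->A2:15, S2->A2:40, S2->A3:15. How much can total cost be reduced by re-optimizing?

Current plan cost = 10·9 + 15·8 + 40·9 + 15·1 = 585.
Optimal plan:
  S1->A2: 25 × 8 = 200
  S2->A1: 10 × 2 = 20
  S2->A2: 30 × 9 = 270
  S2->A3: 15 × 1 = 15
Optimal cost = 505.
Saving = 585 − 505 = 80.

80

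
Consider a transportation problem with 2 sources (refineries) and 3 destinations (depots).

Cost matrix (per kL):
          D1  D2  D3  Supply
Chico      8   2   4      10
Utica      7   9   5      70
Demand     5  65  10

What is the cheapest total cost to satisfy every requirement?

600

One minimum-cost allocation:
  Chico to D2: 10 × 2 = 20
  Utica to D1: 5 × 7 = 35
  Utica to D2: 55 × 9 = 495
  Utica to D3: 10 × 5 = 50
Total = 20 + 35 + 495 + 50 = 600.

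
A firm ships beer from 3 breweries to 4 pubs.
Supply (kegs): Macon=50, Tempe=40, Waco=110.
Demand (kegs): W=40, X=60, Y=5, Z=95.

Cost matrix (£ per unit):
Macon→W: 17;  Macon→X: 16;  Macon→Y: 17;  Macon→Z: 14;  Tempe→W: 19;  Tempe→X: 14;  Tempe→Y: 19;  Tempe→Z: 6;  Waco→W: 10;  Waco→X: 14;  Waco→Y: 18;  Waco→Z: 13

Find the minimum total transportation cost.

2325

A cheapest plan:
  Macon–Y: 5 kegs
  Macon–Z: 45 kegs
  Tempe–Z: 40 kegs
  Waco–W: 40 kegs
  Waco–X: 60 kegs
  Waco–Z: 10 kegs
Total cost = £2325.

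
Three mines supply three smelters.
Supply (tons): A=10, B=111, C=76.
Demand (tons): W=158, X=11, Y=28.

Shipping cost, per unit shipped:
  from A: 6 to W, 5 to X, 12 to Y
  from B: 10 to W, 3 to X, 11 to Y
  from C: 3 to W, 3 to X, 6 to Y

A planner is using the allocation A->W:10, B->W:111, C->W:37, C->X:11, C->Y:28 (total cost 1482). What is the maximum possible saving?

133

Current plan cost = 10·6 + 111·10 + 37·3 + 11·3 + 28·6 = 1482.
Optimal plan:
  A–W: 10 × 6 = 60
  B–W: 72 × 10 = 720
  B–X: 11 × 3 = 33
  B–Y: 28 × 11 = 308
  C–W: 76 × 3 = 228
Optimal cost = 1349.
Saving = 1482 − 1349 = 133.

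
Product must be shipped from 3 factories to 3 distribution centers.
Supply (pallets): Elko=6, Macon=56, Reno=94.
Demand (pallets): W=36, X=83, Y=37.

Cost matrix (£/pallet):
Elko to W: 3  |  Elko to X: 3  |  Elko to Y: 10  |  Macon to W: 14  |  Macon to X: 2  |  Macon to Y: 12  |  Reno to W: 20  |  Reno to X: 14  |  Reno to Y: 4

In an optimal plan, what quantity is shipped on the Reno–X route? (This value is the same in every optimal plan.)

27

The minimum-cost plan:
  Elko–W: 6 pallets
  Macon–X: 56 pallets
  Reno–W: 30 pallets
  Reno–X: 27 pallets
  Reno–Y: 37 pallets
Total cost = £1256.
So Reno→X carries 27 pallets.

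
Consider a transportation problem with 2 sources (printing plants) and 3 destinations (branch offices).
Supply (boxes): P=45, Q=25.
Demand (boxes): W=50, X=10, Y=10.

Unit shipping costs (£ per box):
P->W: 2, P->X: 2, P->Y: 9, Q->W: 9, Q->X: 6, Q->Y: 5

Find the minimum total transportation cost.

Optimal allocation:
  P→W: 45 × £2 = £90
  Q→W: 5 × £9 = £45
  Q→X: 10 × £6 = £60
  Q→Y: 10 × £5 = £50
Total = 90 + 45 + 60 + 50 = £245.

245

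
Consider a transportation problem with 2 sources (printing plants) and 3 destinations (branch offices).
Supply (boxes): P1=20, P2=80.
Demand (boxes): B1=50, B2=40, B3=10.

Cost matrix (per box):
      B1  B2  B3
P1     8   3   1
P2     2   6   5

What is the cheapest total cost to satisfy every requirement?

320

A cheapest plan:
  P1→B2: 10 × 3 = 30
  P1→B3: 10 × 1 = 10
  P2→B1: 50 × 2 = 100
  P2→B2: 30 × 6 = 180
Total = 30 + 10 + 100 + 180 = 320.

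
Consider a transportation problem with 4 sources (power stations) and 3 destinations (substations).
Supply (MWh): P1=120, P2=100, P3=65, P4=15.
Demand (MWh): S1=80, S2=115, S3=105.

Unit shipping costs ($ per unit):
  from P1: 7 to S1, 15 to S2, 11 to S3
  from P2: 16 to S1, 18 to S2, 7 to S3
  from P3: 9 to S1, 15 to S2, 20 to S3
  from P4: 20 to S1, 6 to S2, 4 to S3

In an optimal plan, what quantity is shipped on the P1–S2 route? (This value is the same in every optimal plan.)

35

Solving gives:
  P1->S1: 80 MWh
  P1->S2: 35 MWh
  P1->S3: 5 MWh
  P2->S3: 100 MWh
  P3->S2: 65 MWh
  P4->S2: 15 MWh
Total cost = $2905.
So P1→S2 carries 35 MWh.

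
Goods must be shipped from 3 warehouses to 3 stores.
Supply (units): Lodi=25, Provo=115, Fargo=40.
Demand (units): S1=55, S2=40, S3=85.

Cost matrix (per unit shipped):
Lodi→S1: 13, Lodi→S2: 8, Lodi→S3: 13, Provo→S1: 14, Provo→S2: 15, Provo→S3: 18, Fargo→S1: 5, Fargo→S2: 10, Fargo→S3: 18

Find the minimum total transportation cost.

A cheapest plan:
  Lodi–S2: 25 × 8 = 200
  Provo–S1: 15 × 14 = 210
  Provo–S2: 15 × 15 = 225
  Provo–S3: 85 × 18 = 1530
  Fargo–S1: 40 × 5 = 200
Total = 200 + 210 + 225 + 1530 + 200 = 2365.
(Supply check: Lodi ships 25; Provo ships 115; Fargo ships 40.)

2365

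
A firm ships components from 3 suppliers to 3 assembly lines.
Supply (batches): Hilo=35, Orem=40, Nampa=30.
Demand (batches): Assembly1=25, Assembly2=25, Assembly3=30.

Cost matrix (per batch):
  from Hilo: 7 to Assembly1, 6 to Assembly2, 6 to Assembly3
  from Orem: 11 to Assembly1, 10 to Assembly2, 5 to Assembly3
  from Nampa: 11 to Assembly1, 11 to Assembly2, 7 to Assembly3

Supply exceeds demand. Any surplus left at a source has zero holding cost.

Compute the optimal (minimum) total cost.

One minimum-cost allocation:
  Hilo→Assembly1: 10 × 7 = 70
  Hilo→Assembly2: 25 × 6 = 150
  Orem→Assembly1: 10 × 11 = 110
  Orem→Assembly3: 30 × 5 = 150
  Nampa→Assembly1: 5 × 11 = 55
Total = 70 + 150 + 110 + 150 + 55 = 535.
(Supply check: Hilo ships 35; Orem ships 40; Nampa ships 5.)

535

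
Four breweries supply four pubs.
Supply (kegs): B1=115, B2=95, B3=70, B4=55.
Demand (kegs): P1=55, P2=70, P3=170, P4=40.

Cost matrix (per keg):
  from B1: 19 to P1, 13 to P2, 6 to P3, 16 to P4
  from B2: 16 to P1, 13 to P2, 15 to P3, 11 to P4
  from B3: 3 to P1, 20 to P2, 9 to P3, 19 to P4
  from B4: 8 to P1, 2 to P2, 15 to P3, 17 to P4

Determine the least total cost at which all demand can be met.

An optimal shipping plan:
  B1->P3: 115 kegs
  B2->P2: 15 kegs
  B2->P3: 40 kegs
  B2->P4: 40 kegs
  B3->P1: 55 kegs
  B3->P3: 15 kegs
  B4->P2: 55 kegs
Total cost = 2335.

2335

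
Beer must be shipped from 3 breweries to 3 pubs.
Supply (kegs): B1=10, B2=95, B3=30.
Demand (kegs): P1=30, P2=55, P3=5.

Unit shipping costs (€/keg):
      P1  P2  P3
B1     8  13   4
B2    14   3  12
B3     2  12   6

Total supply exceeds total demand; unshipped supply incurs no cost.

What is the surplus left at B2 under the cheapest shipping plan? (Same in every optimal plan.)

Minimum-cost shipments:
  B1 to P3: 5 × €4 = €20
  B2 to P2: 55 × €3 = €165
  B3 to P1: 30 × €2 = €60
Total cost = €245.
B2 ships 55 of its 95, leaving 40.

40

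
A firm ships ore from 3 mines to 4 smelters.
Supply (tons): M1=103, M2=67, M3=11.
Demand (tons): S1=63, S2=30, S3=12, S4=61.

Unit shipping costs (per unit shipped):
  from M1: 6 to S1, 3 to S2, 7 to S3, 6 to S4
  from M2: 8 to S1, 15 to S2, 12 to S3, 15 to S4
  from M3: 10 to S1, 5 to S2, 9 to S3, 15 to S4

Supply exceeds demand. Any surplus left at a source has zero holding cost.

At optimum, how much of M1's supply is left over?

Minimum-cost shipments:
  M1–S2: 30 × 3 = 90
  M1–S3: 12 × 7 = 84
  M1–S4: 61 × 6 = 366
  M2–S1: 63 × 8 = 504
Total cost = 1044.
M1 ships 103 of its 103, leaving 0.

0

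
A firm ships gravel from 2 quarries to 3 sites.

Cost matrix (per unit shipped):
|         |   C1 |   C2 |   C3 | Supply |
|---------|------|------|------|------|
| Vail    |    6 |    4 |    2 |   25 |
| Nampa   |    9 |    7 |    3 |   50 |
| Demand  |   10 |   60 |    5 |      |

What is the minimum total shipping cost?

An optimal shipping plan:
  Vail->C1: 10 × 6 = 60
  Vail->C2: 15 × 4 = 60
  Nampa->C2: 45 × 7 = 315
  Nampa->C3: 5 × 3 = 15
Total = 60 + 60 + 315 + 15 = 450.

450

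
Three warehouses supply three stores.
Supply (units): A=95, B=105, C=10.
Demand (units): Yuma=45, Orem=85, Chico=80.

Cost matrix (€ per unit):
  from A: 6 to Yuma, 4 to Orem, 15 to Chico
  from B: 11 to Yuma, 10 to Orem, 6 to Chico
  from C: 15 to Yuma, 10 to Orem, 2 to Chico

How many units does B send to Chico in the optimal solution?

70

The minimum-cost plan:
  A to Yuma: 10 × €6 = €60
  A to Orem: 85 × €4 = €340
  B to Yuma: 35 × €11 = €385
  B to Chico: 70 × €6 = €420
  C to Chico: 10 × €2 = €20
Total cost = €1225.
So B→Chico carries 70 units.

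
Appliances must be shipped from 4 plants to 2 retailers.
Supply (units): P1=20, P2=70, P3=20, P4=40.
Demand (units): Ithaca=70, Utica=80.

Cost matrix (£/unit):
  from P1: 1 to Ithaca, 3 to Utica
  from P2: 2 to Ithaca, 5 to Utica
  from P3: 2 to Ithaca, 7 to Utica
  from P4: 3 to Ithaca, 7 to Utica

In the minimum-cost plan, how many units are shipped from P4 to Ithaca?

Solving gives:
  P1->Utica: 20 × £3 = £60
  P2->Ithaca: 10 × £2 = £20
  P2->Utica: 60 × £5 = £300
  P3->Ithaca: 20 × £2 = £40
  P4->Ithaca: 40 × £3 = £120
Total cost = £540.
So P4→Ithaca carries 40 units.

40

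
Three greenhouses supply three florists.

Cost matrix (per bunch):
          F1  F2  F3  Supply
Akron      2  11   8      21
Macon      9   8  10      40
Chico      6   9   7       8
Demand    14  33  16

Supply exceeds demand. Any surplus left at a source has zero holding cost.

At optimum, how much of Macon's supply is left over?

6

An optimal plan:
  Akron→F1: 14 × 2 = 28
  Akron→F3: 7 × 8 = 56
  Macon→F2: 33 × 8 = 264
  Macon→F3: 1 × 10 = 10
  Chico→F3: 8 × 7 = 56
Total cost = 414.
Macon ships 34 of its 40, leaving 6.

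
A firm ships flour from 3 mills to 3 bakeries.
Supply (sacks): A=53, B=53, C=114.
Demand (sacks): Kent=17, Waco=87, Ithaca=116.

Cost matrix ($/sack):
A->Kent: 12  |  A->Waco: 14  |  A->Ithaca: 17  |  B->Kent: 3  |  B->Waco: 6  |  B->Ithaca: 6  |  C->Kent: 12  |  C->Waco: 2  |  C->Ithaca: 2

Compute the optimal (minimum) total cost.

One minimum-cost allocation:
  A to Waco: 53 × $14 = $742
  B to Kent: 17 × $3 = $51
  B to Ithaca: 36 × $6 = $216
  C to Waco: 34 × $2 = $68
  C to Ithaca: 80 × $2 = $160
Total = 742 + 51 + 216 + 68 + 160 = $1237.

1237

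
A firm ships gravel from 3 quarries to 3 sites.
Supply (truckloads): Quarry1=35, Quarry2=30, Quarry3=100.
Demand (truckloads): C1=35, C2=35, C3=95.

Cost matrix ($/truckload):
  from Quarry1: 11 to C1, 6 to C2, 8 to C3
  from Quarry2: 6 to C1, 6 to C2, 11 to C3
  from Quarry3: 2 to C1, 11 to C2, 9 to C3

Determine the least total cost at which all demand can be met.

An optimal shipping plan:
  Quarry1 to C2: 5 × $6 = $30
  Quarry1 to C3: 30 × $8 = $240
  Quarry2 to C2: 30 × $6 = $180
  Quarry3 to C1: 35 × $2 = $70
  Quarry3 to C3: 65 × $9 = $585
Total = 30 + 240 + 180 + 70 + 585 = $1105.

1105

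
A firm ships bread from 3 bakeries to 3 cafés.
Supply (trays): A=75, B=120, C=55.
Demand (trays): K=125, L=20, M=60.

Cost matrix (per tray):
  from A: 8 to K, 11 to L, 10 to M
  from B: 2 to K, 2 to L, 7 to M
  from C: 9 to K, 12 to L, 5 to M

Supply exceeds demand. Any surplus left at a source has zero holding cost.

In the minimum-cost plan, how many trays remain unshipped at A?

45

Minimum-cost shipments:
  A–K: 25 × 8 = 200
  A–M: 5 × 10 = 50
  B–K: 100 × 2 = 200
  B–L: 20 × 2 = 40
  C–M: 55 × 5 = 275
Total cost = 765.
A ships 30 of its 75, leaving 45.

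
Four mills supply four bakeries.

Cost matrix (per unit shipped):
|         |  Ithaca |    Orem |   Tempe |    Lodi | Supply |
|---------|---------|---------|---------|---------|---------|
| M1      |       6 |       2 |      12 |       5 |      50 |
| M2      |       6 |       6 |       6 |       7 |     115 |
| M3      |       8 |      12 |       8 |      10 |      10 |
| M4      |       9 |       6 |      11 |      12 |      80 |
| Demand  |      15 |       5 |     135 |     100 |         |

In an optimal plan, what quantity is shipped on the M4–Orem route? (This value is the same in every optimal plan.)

5

The minimum-cost plan:
  M1→Lodi: 50 × 5 = 250
  M2→Tempe: 65 × 6 = 390
  M2→Lodi: 50 × 7 = 350
  M3→Tempe: 10 × 8 = 80
  M4→Ithaca: 15 × 9 = 135
  M4→Orem: 5 × 6 = 30
  M4→Tempe: 60 × 11 = 660
Total cost = 1895.
So M4→Orem carries 5 sacks.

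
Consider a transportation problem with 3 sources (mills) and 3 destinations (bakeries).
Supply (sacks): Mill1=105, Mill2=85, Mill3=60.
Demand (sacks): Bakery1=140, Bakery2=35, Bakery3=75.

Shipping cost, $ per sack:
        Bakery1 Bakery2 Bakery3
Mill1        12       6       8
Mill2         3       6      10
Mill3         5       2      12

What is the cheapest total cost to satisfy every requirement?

1320

A cheapest plan:
  Mill1–Bakery2: 30 sacks
  Mill1–Bakery3: 75 sacks
  Mill2–Bakery1: 85 sacks
  Mill3–Bakery1: 55 sacks
  Mill3–Bakery2: 5 sacks
Total cost = $1320.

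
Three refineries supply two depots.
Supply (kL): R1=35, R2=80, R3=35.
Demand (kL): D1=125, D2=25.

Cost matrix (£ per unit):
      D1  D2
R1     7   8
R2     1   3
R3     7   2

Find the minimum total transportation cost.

Optimal allocation:
  R1->D1: 35 × £7 = £245
  R2->D1: 80 × £1 = £80
  R3->D1: 10 × £7 = £70
  R3->D2: 25 × £2 = £50
Total = 245 + 80 + 70 + 50 = £445.

445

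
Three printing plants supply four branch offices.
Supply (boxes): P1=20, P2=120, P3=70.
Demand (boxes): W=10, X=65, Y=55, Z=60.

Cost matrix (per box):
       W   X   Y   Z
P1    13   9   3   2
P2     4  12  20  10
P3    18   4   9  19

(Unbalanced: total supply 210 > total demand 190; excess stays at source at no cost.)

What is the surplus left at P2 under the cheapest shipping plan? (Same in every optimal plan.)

20

Minimum-cost shipments:
  P1–Y: 20 × 3 = 60
  P2–W: 10 × 4 = 40
  P2–X: 30 × 12 = 360
  P2–Z: 60 × 10 = 600
  P3–X: 35 × 4 = 140
  P3–Y: 35 × 9 = 315
Total cost = 1515.
P2 ships 100 of its 120, leaving 20.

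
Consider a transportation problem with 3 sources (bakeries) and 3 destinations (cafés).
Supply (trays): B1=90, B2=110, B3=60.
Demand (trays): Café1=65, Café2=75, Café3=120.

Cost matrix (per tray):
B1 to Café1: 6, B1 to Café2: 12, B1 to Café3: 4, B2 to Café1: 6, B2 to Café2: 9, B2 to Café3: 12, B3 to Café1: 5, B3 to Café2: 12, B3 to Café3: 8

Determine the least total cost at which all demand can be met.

1635

One minimum-cost allocation:
  B1–Café3: 90 × 4 = 360
  B2–Café1: 35 × 6 = 210
  B2–Café2: 75 × 9 = 675
  B3–Café1: 30 × 5 = 150
  B3–Café3: 30 × 8 = 240
Total = 360 + 210 + 675 + 150 + 240 = 1635.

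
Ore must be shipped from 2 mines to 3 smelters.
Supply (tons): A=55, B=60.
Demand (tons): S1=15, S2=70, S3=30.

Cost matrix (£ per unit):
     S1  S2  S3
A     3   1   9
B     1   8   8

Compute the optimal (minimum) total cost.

430

One minimum-cost allocation:
  A to S2: 55 × £1 = £55
  B to S1: 15 × £1 = £15
  B to S2: 15 × £8 = £120
  B to S3: 30 × £8 = £240
Total = 55 + 15 + 120 + 240 = £430.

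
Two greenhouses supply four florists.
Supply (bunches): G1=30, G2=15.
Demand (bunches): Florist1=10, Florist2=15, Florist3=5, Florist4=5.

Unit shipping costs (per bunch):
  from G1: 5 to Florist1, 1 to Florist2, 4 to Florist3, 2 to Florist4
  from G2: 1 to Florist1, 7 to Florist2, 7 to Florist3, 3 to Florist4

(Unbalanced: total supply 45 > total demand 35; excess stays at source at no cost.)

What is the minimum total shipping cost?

55

One minimum-cost allocation:
  G1–Florist2: 15 × 1 = 15
  G1–Florist3: 5 × 4 = 20
  G1–Florist4: 5 × 2 = 10
  G2–Florist1: 10 × 1 = 10
Total = 15 + 20 + 10 + 10 = 55.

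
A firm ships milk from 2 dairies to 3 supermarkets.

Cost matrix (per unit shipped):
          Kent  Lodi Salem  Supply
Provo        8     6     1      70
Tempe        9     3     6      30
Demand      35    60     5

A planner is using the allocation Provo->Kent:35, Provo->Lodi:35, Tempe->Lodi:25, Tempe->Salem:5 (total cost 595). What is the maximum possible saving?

Current plan cost = 35·8 + 35·6 + 25·3 + 5·6 = 595.
Optimal plan:
  Provo→Kent: 35 × 8 = 280
  Provo→Lodi: 30 × 6 = 180
  Provo→Salem: 5 × 1 = 5
  Tempe→Lodi: 30 × 3 = 90
Optimal cost = 555.
Saving = 595 − 555 = 40.

40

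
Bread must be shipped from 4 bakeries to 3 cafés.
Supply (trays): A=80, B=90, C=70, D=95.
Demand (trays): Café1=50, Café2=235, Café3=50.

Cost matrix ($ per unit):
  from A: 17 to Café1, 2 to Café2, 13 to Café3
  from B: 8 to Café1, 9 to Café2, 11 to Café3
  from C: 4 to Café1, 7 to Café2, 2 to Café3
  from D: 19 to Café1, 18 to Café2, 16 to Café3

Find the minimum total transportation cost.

2830

Optimal allocation:
  A→Café2: 80 × $2 = $160
  B→Café1: 30 × $8 = $240
  B→Café2: 60 × $9 = $540
  C→Café1: 20 × $4 = $80
  C→Café3: 50 × $2 = $100
  D→Café2: 95 × $18 = $1710
Total = 160 + 240 + 540 + 80 + 100 + 1710 = $2830.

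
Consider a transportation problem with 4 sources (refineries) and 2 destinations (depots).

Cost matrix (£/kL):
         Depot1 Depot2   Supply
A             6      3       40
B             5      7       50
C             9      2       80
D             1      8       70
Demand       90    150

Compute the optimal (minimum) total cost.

A cheapest plan:
  A->Depot2: 40 × £3 = £120
  B->Depot1: 20 × £5 = £100
  B->Depot2: 30 × £7 = £210
  C->Depot2: 80 × £2 = £160
  D->Depot1: 70 × £1 = £70
Total = 120 + 100 + 210 + 160 + 70 = £660.

660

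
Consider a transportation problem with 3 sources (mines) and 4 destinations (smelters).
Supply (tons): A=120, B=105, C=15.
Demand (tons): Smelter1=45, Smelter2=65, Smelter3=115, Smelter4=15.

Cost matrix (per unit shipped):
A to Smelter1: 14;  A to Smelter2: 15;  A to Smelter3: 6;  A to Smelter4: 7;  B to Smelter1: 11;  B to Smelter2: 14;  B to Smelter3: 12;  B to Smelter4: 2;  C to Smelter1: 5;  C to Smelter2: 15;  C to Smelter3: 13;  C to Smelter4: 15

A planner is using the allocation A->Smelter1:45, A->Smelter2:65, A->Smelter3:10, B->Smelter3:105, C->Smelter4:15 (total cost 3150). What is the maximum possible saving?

Current plan cost = 45·14 + 65·15 + 10·6 + 105·12 + 15·15 = 3150.
Optimal plan:
  A→Smelter2: 5 × 15 = 75
  A→Smelter3: 115 × 6 = 690
  B→Smelter1: 30 × 11 = 330
  B→Smelter2: 60 × 14 = 840
  B→Smelter4: 15 × 2 = 30
  C→Smelter1: 15 × 5 = 75
Optimal cost = 2040.
Saving = 3150 − 2040 = 1110.

1110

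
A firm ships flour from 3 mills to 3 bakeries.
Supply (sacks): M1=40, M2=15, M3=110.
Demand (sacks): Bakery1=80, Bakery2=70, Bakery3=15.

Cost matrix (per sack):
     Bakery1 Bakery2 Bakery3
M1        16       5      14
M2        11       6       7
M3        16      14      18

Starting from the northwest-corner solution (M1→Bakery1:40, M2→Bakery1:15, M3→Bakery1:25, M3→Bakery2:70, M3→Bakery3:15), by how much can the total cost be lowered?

Current plan cost = 40·16 + 15·11 + 25·16 + 70·14 + 15·18 = 2455.
Optimal plan:
  M1 to Bakery2: 40 × 5 = 200
  M2 to Bakery3: 15 × 7 = 105
  M3 to Bakery1: 80 × 16 = 1280
  M3 to Bakery2: 30 × 14 = 420
Optimal cost = 2005.
Saving = 2455 − 2005 = 450.

450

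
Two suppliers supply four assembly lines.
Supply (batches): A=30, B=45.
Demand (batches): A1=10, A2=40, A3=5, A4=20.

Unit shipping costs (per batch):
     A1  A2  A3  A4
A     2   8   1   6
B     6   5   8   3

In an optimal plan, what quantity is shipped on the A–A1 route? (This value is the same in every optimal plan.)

The minimum-cost plan:
  A–A1: 10 × 2 = 20
  A–A2: 15 × 8 = 120
  A–A3: 5 × 1 = 5
  B–A2: 25 × 5 = 125
  B–A4: 20 × 3 = 60
Total cost = 330.
So A→A1 carries 10 batches.

10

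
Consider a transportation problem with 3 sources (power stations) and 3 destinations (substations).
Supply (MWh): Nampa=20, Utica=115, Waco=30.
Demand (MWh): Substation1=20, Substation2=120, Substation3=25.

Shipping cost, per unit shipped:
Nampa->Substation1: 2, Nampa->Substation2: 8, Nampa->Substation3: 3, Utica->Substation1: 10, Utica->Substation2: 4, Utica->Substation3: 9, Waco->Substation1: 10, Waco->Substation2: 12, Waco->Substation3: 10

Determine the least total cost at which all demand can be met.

A cheapest plan:
  Nampa–Substation1: 20 × 2 = 40
  Utica–Substation2: 115 × 4 = 460
  Waco–Substation2: 5 × 12 = 60
  Waco–Substation3: 25 × 10 = 250
Total = 40 + 460 + 60 + 250 = 810.

810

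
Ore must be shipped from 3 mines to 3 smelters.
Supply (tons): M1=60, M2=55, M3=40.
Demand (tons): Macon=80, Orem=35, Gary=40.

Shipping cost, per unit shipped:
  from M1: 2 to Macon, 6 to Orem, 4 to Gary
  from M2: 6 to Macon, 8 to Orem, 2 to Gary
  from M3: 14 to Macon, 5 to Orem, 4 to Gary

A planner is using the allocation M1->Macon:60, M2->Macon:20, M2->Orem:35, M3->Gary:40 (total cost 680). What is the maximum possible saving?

Current plan cost = 60·2 + 20·6 + 35·8 + 40·4 = 680.
Optimal plan:
  M1 to Macon: 60 × 2 = 120
  M2 to Macon: 20 × 6 = 120
  M2 to Gary: 35 × 2 = 70
  M3 to Orem: 35 × 5 = 175
  M3 to Gary: 5 × 4 = 20
Optimal cost = 505.
Saving = 680 − 505 = 175.

175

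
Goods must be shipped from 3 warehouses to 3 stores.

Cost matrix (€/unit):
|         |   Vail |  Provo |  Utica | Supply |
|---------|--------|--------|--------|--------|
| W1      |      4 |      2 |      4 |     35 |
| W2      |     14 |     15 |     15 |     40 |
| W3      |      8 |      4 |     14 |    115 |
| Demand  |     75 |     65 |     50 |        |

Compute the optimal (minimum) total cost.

An optimal shipping plan:
  W1 to Utica: 35 × €4 = €140
  W2 to Vail: 25 × €14 = €350
  W2 to Utica: 15 × €15 = €225
  W3 to Vail: 50 × €8 = €400
  W3 to Provo: 65 × €4 = €260
Total = 140 + 350 + 225 + 400 + 260 = €1375.

1375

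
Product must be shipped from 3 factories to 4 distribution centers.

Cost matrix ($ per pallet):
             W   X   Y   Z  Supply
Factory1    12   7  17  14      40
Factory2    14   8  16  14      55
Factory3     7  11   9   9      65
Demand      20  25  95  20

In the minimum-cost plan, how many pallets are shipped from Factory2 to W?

0

The minimum-cost plan:
  Factory1–W: 20 × $12 = $240
  Factory1–X: 20 × $7 = $140
  Factory2–X: 5 × $8 = $40
  Factory2–Y: 30 × $16 = $480
  Factory2–Z: 20 × $14 = $280
  Factory3–Y: 65 × $9 = $585
Total cost = $1765.
The route Factory2→W is not used.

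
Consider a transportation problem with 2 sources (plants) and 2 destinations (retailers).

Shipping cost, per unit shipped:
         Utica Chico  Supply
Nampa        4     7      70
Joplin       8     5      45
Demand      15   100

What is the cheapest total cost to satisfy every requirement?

670

One minimum-cost allocation:
  Nampa→Utica: 15 × 4 = 60
  Nampa→Chico: 55 × 7 = 385
  Joplin→Chico: 45 × 5 = 225
Total = 60 + 385 + 225 = 670.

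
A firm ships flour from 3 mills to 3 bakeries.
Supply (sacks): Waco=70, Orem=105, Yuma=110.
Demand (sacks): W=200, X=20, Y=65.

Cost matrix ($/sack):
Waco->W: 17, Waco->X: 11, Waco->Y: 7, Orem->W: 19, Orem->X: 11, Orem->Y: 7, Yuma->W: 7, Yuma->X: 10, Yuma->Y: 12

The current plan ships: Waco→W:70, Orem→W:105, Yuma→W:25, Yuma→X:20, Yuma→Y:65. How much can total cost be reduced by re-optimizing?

Current plan cost = 70·17 + 105·19 + 25·7 + 20·10 + 65·12 = $4340.
Optimal plan:
  Waco–W: 70 × $17 = $1190
  Orem–W: 20 × $19 = $380
  Orem–X: 20 × $11 = $220
  Orem–Y: 65 × $7 = $455
  Yuma–W: 110 × $7 = $770
Optimal cost = $3015.
Saving = 4340 − 3015 = $1325.

1325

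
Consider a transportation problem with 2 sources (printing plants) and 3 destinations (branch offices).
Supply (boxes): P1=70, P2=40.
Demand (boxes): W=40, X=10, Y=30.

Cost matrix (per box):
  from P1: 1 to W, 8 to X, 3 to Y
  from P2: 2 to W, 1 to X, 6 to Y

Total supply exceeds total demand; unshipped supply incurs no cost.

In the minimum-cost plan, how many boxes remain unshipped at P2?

30

Minimum-cost shipments:
  P1->W: 40 boxes
  P1->Y: 30 boxes
  P2->X: 10 boxes
Total cost = 140.
P2 ships 10 of its 40, leaving 30.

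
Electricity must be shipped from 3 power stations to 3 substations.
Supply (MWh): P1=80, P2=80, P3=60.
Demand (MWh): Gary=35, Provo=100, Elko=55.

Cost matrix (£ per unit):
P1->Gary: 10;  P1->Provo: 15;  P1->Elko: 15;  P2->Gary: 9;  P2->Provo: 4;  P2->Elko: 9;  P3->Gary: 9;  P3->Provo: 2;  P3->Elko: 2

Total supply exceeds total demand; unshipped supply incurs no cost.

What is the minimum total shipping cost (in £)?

1015

One minimum-cost allocation:
  P1→Gary: 35 × £10 = £350
  P1→Provo: 15 × £15 = £225
  P2→Provo: 80 × £4 = £320
  P3→Provo: 5 × £2 = £10
  P3→Elko: 55 × £2 = £110
Total = 350 + 225 + 320 + 10 + 110 = £1015.
(Supply check: P1 ships 50; P2 ships 80; P3 ships 60.)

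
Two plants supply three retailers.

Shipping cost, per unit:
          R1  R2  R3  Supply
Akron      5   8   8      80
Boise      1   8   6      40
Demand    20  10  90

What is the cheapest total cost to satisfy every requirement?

An optimal shipping plan:
  Akron→R2: 10 units
  Akron→R3: 70 units
  Boise→R1: 20 units
  Boise→R3: 20 units
Total cost = 780.

780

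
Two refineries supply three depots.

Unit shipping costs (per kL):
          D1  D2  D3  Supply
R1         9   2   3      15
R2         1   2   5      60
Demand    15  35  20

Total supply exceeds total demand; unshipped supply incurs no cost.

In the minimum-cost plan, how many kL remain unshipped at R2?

An optimal plan:
  R1–D3: 15 kL
  R2–D1: 15 kL
  R2–D2: 35 kL
  R2–D3: 5 kL
Total cost = 155.
R2 ships 55 of its 60, leaving 5.

5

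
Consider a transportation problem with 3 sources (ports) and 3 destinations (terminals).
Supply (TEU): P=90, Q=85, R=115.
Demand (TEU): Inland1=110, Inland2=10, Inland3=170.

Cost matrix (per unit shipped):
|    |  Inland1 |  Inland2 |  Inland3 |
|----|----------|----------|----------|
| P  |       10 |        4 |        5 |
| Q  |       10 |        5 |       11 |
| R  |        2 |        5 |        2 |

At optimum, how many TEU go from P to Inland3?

Solving gives:
  P→Inland3: 90 × 5 = 450
  Q→Inland1: 75 × 10 = 750
  Q→Inland2: 10 × 5 = 50
  R→Inland1: 35 × 2 = 70
  R→Inland3: 80 × 2 = 160
Total cost = 1480.
So P→Inland3 carries 90 TEU.

90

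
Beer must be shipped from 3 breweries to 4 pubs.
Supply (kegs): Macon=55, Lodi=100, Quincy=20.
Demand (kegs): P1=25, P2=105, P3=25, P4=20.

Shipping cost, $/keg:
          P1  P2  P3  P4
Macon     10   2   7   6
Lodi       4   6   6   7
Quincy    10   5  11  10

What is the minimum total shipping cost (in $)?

780

Optimal allocation:
  Macon–P2: 55 × $2 = $110
  Lodi–P1: 25 × $4 = $100
  Lodi–P2: 30 × $6 = $180
  Lodi–P3: 25 × $6 = $150
  Lodi–P4: 20 × $7 = $140
  Quincy–P2: 20 × $5 = $100
Total = 110 + 100 + 180 + 150 + 140 + 100 = $780.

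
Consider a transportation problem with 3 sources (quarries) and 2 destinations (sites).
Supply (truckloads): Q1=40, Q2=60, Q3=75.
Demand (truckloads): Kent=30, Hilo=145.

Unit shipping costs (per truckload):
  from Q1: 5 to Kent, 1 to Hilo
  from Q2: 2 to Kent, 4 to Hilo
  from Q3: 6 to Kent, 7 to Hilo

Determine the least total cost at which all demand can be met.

745

One minimum-cost allocation:
  Q1→Hilo: 40 truckloads
  Q2→Kent: 30 truckloads
  Q2→Hilo: 30 truckloads
  Q3→Hilo: 75 truckloads
Total cost = 745.
(Supply check: Q1 ships 40; Q2 ships 60; Q3 ships 75.)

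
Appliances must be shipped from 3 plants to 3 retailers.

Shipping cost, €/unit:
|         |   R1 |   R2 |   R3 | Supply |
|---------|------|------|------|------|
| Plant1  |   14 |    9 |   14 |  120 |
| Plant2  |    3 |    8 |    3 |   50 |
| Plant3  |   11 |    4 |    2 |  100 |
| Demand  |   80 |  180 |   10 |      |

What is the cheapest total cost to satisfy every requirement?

One minimum-cost allocation:
  Plant1→R1: 30 × €14 = €420
  Plant1→R2: 90 × €9 = €810
  Plant2→R1: 50 × €3 = €150
  Plant3→R2: 90 × €4 = €360
  Plant3→R3: 10 × €2 = €20
Total = 420 + 810 + 150 + 360 + 20 = €1760.
(Supply check: Plant1 ships 120; Plant2 ships 50; Plant3 ships 100.)

1760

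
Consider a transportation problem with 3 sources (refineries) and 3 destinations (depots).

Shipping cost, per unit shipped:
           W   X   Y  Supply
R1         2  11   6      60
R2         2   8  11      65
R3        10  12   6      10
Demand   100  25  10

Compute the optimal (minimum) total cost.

A cheapest plan:
  R1→W: 60 kL
  R2→W: 40 kL
  R2→X: 25 kL
  R3→Y: 10 kL
Total cost = 460.
(Supply check: R1 ships 60; R2 ships 65; R3 ships 10.)

460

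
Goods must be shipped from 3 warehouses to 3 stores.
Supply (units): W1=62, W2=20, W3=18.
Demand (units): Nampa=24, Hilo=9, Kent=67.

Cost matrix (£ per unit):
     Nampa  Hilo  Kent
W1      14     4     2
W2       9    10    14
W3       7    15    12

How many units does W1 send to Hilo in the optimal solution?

Solving gives:
  W1→Kent: 62 × £2 = £124
  W2→Nampa: 6 × £9 = £54
  W2→Hilo: 9 × £10 = £90
  W2→Kent: 5 × £14 = £70
  W3→Nampa: 18 × £7 = £126
Total cost = £464.
The route W1→Hilo is not used.

0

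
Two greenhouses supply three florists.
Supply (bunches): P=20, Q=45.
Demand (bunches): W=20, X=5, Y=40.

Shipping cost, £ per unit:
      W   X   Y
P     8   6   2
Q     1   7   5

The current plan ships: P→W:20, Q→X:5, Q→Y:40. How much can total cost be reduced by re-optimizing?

Current plan cost = 20·8 + 5·7 + 40·5 = £395.
Optimal plan:
  P–Y: 20 × £2 = £40
  Q–W: 20 × £1 = £20
  Q–X: 5 × £7 = £35
  Q–Y: 20 × £5 = £100
Optimal cost = £195.
Saving = 395 − 195 = £200.

200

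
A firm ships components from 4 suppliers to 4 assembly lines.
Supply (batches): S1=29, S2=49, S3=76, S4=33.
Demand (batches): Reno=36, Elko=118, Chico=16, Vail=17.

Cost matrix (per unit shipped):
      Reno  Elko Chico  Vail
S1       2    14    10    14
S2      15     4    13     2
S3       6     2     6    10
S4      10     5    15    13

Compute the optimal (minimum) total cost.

An optimal shipping plan:
  S1→Reno: 29 × 2 = 58
  S2→Elko: 32 × 4 = 128
  S2→Vail: 17 × 2 = 34
  S3→Reno: 7 × 6 = 42
  S3→Elko: 53 × 2 = 106
  S3→Chico: 16 × 6 = 96
  S4→Elko: 33 × 5 = 165
Total = 58 + 128 + 34 + 42 + 106 + 96 + 165 = 629.

629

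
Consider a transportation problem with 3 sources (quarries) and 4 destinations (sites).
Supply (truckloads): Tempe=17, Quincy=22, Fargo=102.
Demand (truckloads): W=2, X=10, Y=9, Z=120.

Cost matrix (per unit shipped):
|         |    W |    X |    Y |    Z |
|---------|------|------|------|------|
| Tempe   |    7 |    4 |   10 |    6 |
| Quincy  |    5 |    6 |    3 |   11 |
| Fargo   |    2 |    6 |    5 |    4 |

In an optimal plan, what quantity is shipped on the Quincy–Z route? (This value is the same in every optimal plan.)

Optimal shipments:
  Tempe–Z: 17 × 6 = 102
  Quincy–W: 2 × 5 = 10
  Quincy–X: 10 × 6 = 60
  Quincy–Y: 9 × 3 = 27
  Quincy–Z: 1 × 11 = 11
  Fargo–Z: 102 × 4 = 408
Total cost = 618.
So Quincy→Z carries 1 truckloads.

1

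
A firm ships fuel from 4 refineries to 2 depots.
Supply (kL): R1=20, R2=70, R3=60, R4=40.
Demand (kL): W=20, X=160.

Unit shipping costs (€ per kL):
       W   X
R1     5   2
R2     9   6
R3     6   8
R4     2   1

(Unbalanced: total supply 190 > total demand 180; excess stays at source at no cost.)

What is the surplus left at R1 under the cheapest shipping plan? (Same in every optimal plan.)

0

An optimal plan:
  R1→X: 20 × €2 = €40
  R2→X: 70 × €6 = €420
  R3→W: 20 × €6 = €120
  R3→X: 30 × €8 = €240
  R4→X: 40 × €1 = €40
Total cost = €860.
R1 ships 20 of its 20, leaving 0.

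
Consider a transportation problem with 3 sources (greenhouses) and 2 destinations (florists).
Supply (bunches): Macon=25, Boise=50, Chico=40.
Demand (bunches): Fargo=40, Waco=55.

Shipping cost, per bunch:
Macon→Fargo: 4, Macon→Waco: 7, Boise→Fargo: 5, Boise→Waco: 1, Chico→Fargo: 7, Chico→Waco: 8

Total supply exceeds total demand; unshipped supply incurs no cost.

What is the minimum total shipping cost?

295

A cheapest plan:
  Macon–Fargo: 25 × 4 = 100
  Boise–Waco: 50 × 1 = 50
  Chico–Fargo: 15 × 7 = 105
  Chico–Waco: 5 × 8 = 40
Total = 100 + 50 + 105 + 40 = 295.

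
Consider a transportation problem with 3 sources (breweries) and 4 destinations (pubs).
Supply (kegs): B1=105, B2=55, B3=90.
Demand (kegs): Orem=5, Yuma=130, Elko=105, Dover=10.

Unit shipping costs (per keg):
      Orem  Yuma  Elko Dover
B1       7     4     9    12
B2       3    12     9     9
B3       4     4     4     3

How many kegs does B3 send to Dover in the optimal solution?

The minimum-cost plan:
  B1→Yuma: 105 kegs
  B2→Orem: 5 kegs
  B2→Elko: 50 kegs
  B3→Yuma: 25 kegs
  B3→Elko: 55 kegs
  B3→Dover: 10 kegs
Total cost = 1235.
So B3→Dover carries 10 kegs.

10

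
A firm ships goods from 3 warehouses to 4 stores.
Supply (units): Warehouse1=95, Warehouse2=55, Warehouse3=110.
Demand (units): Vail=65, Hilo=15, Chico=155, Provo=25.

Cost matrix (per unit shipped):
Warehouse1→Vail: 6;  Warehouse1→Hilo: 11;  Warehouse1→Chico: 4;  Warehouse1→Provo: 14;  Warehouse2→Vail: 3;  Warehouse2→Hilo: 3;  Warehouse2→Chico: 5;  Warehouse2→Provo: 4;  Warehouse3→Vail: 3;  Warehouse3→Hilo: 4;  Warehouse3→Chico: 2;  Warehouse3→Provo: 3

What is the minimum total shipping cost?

815

Optimal allocation:
  Warehouse1->Chico: 95 × 4 = 380
  Warehouse2->Vail: 40 × 3 = 120
  Warehouse2->Hilo: 15 × 3 = 45
  Warehouse3->Vail: 25 × 3 = 75
  Warehouse3->Chico: 60 × 2 = 120
  Warehouse3->Provo: 25 × 3 = 75
Total = 380 + 120 + 45 + 75 + 120 + 75 = 815.
(Supply check: Warehouse1 ships 95; Warehouse2 ships 55; Warehouse3 ships 110.)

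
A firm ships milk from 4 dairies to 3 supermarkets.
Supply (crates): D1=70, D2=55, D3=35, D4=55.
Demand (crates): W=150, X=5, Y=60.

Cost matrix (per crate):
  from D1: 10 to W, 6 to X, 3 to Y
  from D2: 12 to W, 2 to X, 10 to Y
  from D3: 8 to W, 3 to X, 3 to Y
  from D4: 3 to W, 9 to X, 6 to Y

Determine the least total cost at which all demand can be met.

1335

One minimum-cost allocation:
  D1–W: 10 × 10 = 100
  D1–Y: 60 × 3 = 180
  D2–W: 50 × 12 = 600
  D2–X: 5 × 2 = 10
  D3–W: 35 × 8 = 280
  D4–W: 55 × 3 = 165
Total = 100 + 180 + 600 + 10 + 280 + 165 = 1335.
(Supply check: D1 ships 70; D2 ships 55; D3 ships 35; D4 ships 55.)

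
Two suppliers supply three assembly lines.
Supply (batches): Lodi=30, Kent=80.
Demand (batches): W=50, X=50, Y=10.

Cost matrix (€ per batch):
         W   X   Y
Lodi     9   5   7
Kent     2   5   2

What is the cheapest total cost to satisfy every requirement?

A cheapest plan:
  Lodi→X: 30 × €5 = €150
  Kent→W: 50 × €2 = €100
  Kent→X: 20 × €5 = €100
  Kent→Y: 10 × €2 = €20
Total = 150 + 100 + 100 + 20 = €370.
(Supply check: Lodi ships 30; Kent ships 80.)

370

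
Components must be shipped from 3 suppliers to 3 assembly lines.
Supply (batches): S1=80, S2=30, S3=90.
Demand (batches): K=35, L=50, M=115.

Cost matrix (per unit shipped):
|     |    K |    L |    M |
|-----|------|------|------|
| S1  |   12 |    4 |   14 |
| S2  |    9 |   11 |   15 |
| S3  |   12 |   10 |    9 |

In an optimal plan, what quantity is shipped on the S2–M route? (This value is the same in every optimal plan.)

0

Solving gives:
  S1 to K: 5 batches
  S1 to L: 50 batches
  S1 to M: 25 batches
  S2 to K: 30 batches
  S3 to M: 90 batches
Total cost = 1690.
The route S2→M is not used.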